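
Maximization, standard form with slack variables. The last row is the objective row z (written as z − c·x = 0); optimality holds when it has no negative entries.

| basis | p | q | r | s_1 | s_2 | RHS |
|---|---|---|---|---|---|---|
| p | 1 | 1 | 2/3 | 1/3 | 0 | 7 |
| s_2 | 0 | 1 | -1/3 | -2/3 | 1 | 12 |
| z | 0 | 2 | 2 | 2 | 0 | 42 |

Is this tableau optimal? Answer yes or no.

Every z-row coefficient is ≥ 0, so the tableau is optimal.

yes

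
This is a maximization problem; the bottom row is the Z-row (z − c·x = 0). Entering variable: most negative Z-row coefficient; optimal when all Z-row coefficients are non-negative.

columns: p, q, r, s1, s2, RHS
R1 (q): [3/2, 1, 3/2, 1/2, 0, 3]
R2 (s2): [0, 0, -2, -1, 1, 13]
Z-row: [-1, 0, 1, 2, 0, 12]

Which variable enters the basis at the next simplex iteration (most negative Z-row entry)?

p

Negative Z-row entries: p: -1.
The most negative is -1 in column p, so p enters.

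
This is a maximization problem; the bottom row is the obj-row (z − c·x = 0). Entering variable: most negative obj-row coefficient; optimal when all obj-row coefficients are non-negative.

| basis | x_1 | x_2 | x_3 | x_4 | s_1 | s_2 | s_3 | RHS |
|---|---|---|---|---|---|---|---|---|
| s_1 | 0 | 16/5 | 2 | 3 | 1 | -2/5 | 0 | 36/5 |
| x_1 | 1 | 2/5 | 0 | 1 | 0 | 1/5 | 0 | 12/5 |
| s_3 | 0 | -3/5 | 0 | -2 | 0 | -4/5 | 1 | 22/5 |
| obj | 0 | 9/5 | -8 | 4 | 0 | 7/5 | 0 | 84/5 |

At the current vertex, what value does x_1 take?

x_1 is basic (row 2); its value is the RHS of that row, 12/5.

12/5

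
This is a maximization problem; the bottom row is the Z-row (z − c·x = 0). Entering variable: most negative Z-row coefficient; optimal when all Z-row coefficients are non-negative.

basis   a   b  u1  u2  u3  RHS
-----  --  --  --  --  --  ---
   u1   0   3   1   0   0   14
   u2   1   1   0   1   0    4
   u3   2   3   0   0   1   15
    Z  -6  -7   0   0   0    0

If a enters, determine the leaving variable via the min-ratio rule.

u2

Column a entries and ratios — u1: 0 ≤ 0, skip; u2: 4/1 = 4; u3: 15/2 = 15/2.
Smallest ratio is 4 in the row of u2, so u2 leaves.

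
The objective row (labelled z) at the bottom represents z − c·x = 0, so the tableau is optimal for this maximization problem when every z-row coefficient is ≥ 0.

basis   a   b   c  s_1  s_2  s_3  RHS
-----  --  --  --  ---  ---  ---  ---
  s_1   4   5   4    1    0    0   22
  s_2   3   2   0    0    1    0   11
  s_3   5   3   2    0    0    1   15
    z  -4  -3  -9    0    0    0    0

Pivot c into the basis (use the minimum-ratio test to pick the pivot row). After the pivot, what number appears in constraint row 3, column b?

1/2

Ratio test on column c — row 1: 22/4 = 11/2; row 2: entry 0 ≤ 0; row 3: 15/2 = 15/2. Minimum is 11/2 at row 1 (s_1 leaves); pivot element 4.
Divide row 1 by 4; eliminate column c from the other rows.
Row 3 update in column b: 3 − 2·(5/4) = 1/2.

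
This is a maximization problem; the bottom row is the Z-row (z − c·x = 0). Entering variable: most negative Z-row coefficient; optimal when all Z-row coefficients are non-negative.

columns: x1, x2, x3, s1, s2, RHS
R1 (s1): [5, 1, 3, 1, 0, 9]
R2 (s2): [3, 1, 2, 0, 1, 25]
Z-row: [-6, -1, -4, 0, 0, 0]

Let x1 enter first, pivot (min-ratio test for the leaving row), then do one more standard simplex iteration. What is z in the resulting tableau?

12

Ratio test on column x1 — row 1: 9/5 = 9/5; row 2: 25/3 = 25/3. Minimum is 9/5 at row 1 (s1 leaves); pivot element 5.
Pivot on row 1; the Z-row RHS becomes 0 − (-6)·(9/5) = 54/5.
Next entering variable (most negative Z-row entry -2/5): x3.
Ratio test on column x3 — row 1: (9/5)/(3/5) = 3; row 2: (98/5)/(1/5) = 98. Minimum is 3 at row 1 (x1 leaves); pivot element 3/5.
After the second pivot the Z-row RHS is 54/5 − (-2/5)·3 = 12.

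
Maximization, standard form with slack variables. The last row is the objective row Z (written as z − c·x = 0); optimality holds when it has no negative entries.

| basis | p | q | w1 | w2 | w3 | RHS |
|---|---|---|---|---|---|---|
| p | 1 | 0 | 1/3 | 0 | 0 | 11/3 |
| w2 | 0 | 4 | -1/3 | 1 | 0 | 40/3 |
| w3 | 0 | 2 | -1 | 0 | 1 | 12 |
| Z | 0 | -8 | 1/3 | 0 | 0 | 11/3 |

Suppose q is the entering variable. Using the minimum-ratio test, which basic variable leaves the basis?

Column q entries and ratios — p: 0 ≤ 0, skip; w2: (40/3)/4 = 10/3; w3: 12/2 = 6.
Smallest ratio is 10/3 in the row of w2, so w2 leaves.

w2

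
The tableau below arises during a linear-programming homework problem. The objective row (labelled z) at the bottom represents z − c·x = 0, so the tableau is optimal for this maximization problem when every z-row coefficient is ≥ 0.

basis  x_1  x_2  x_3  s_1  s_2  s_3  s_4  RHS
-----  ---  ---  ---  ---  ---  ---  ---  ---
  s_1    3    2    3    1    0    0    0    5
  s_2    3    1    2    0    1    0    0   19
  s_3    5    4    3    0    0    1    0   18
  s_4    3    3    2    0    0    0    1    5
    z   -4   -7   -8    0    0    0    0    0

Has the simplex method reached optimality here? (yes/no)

The z-row has a negative entry -8 in column x_3, so it is not optimal.

no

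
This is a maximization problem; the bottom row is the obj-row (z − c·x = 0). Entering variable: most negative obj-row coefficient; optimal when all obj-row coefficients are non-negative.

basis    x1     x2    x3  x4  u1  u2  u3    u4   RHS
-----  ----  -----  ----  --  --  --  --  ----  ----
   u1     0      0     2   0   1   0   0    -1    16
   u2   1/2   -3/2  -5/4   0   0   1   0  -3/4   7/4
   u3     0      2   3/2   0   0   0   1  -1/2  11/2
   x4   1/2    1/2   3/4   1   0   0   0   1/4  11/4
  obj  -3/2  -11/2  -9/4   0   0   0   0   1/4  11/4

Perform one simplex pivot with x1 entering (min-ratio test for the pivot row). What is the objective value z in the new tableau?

8

Ratio test on column x1 — row 1: entry 0 ≤ 0; row 2: (7/4)/(1/2) = 7/2; row 3: entry 0 ≤ 0; row 4: (11/4)/(1/2) = 11/2. Minimum is 7/2 at row 2 (u2 leaves); pivot element 1/2.
Pivot on row 2; the obj-row RHS becomes 11/4 − (-3/2)·(7/2) = 8.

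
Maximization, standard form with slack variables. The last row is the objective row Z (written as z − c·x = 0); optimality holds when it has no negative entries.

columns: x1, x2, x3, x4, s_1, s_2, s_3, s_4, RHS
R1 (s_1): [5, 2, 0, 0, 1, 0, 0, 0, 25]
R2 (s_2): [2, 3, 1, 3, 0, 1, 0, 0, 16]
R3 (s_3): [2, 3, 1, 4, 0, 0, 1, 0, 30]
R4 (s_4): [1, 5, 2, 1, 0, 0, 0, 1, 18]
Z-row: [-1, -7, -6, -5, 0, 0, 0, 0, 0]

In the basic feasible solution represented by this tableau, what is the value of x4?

x4 is not in the basis, so in the current basic feasible solution x4 = 0.

0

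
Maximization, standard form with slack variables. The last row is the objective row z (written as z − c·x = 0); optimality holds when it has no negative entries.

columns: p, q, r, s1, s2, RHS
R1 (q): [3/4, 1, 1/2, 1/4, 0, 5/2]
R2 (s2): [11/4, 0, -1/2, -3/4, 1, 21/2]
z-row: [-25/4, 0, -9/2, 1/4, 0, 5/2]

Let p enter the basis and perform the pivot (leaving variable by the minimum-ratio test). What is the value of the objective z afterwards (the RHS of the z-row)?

70/3

Ratio test on column p — row 1: (5/2)/(3/4) = 10/3; row 2: (21/2)/(11/4) = 42/11. Minimum is 10/3 at row 1 (q leaves); pivot element 3/4.
Pivot on row 1; the z-row RHS becomes 5/2 − (-25/4)·(10/3) = 70/3.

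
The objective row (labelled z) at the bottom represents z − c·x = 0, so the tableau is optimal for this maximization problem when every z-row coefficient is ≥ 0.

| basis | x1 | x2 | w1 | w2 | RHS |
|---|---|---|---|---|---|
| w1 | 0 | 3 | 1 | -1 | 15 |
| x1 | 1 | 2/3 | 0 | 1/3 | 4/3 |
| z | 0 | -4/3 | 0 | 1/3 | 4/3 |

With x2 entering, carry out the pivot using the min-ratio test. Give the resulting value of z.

4

Ratio test on column x2 — row 1: 15/3 = 5; row 2: (4/3)/(2/3) = 2. Minimum is 2 at row 2 (x1 leaves); pivot element 2/3.
Pivot on row 2; the z-row RHS becomes 4/3 − (-4/3)·2 = 4.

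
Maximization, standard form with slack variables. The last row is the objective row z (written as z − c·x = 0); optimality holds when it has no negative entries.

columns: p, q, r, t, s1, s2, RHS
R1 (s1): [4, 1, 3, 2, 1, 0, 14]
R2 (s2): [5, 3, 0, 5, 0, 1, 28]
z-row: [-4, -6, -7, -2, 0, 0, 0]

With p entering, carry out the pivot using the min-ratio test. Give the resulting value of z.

Ratio test on column p — row 1: 14/4 = 7/2; row 2: 28/5 = 28/5. Minimum is 7/2 at row 1 (s1 leaves); pivot element 4.
Pivot on row 1; the z-row RHS becomes 0 − (-4)·(7/2) = 14.

14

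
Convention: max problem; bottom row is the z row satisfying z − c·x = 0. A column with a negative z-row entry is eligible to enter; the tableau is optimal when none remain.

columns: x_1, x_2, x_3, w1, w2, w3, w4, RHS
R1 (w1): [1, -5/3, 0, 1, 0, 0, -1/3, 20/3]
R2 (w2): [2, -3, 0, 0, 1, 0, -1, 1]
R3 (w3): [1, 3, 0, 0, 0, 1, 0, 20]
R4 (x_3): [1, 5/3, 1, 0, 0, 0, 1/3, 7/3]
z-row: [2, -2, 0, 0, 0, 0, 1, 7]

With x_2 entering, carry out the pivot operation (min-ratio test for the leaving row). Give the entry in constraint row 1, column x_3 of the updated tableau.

1

Ratio test on column x_2 — row 1: entry -5/3 ≤ 0; row 2: entry -3 ≤ 0; row 3: 20/3 = 20/3; row 4: (7/3)/(5/3) = 7/5. Minimum is 7/5 at row 4 (x_3 leaves); pivot element 5/3.
Divide row 4 by 5/3; eliminate column x_2 from the other rows.
Row 1 update in column x_3: 0 − (-5/3)·(3/5) = 1.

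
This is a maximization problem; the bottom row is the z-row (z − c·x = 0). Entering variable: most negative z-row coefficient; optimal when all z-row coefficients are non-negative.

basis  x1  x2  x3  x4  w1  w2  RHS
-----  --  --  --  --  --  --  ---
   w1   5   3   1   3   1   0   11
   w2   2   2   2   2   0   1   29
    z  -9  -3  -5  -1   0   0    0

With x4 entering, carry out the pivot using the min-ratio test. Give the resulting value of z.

11/3

Ratio test on column x4 — row 1: 11/3 = 11/3; row 2: 29/2 = 29/2. Minimum is 11/3 at row 1 (w1 leaves); pivot element 3.
Pivot on row 1; the z-row RHS becomes 0 − (-1)·(11/3) = 11/3.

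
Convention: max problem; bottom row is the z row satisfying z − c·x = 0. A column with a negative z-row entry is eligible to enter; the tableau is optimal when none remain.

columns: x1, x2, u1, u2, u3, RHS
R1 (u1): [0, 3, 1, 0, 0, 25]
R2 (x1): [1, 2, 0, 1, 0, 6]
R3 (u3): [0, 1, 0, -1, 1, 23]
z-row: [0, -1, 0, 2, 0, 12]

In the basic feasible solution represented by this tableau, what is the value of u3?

u3 is basic (row 3); its value is the RHS of that row, 23.

23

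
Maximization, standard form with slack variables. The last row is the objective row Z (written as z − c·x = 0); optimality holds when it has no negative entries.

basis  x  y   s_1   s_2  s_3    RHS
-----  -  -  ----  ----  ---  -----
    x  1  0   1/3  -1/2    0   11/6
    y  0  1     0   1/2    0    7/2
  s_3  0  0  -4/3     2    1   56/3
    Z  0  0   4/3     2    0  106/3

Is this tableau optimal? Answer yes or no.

yes

Every Z-row coefficient is ≥ 0, so the tableau is optimal.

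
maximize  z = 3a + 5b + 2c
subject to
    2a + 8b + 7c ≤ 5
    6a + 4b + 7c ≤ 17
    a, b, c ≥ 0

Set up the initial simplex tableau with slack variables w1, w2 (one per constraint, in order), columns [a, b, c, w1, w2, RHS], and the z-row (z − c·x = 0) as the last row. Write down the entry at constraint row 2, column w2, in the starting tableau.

1

Slack w2 belongs to constraint 2; its column is the unit vector e_2, so the entry in row 2 is 1.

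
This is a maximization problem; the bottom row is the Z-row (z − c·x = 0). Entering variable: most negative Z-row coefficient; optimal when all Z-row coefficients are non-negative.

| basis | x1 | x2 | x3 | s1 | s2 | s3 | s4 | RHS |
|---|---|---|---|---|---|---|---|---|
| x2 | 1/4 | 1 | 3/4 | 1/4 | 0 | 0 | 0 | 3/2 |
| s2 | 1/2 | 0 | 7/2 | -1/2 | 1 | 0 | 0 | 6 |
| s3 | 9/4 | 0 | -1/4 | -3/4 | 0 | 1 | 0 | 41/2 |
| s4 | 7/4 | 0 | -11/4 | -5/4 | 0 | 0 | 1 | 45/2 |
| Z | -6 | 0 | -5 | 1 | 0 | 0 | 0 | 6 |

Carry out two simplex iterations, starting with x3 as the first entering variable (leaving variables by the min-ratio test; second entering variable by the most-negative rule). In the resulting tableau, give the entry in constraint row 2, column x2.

Ratio test on column x3 — row 1: (3/2)/(3/4) = 2; row 2: 6/(7/2) = 12/7; row 3: entry -1/4 ≤ 0; row 4: entry -11/4 ≤ 0. Minimum is 12/7 at row 2 (s2 leaves); pivot element 7/2.
Divide row 2 by 7/2; eliminate column x3 from the other rows.
Second iteration: most negative Z-row entry is -37/7 in column x1, so x1 enters.
Ratio test on column x1 — row 1: (3/14)/(1/7) = 3/2; row 2: (12/7)/(1/7) = 12; row 3: (293/14)/(16/7) = 293/32; row 4: (381/14)/(15/7) = 127/10. Minimum is 3/2 at row 1 (x2 leaves); pivot element 1/7.
Divide row 1 by 1/7; eliminate column x1 from the other rows.
After both pivots, the entry at constraint row 2, column x2 is -1.

-1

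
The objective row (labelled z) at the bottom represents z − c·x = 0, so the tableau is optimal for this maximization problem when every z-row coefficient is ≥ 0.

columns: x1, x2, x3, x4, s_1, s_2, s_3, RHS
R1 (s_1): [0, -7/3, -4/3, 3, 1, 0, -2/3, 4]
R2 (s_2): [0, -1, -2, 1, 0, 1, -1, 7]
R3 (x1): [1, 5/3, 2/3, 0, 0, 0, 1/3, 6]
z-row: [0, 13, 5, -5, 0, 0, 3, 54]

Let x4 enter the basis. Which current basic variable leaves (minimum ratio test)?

s_1

Column x4 entries and ratios — s_1: 4/3 = 4/3; s_2: 7/1 = 7; x1: 0 ≤ 0, skip.
Smallest ratio is 4/3 in the row of s_1, so s_1 leaves.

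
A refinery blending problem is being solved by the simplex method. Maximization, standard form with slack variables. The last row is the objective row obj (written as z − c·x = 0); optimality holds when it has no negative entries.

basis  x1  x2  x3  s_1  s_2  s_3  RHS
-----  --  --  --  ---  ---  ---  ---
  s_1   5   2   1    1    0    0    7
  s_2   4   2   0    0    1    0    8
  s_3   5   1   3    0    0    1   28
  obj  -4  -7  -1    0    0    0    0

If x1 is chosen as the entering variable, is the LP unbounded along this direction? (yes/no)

no

Column x1 has positive entries in row(s) 1, 2, 3, so the ratio test bounds it — not unbounded.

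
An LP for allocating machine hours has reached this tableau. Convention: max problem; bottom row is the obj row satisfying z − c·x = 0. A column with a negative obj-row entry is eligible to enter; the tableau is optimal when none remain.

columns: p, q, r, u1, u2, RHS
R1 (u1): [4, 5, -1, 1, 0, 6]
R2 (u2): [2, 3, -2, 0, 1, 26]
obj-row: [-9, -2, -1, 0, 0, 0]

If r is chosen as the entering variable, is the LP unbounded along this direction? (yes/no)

yes

Every constraint-row entry in column r is ≤ 0, so increasing r is unbounded.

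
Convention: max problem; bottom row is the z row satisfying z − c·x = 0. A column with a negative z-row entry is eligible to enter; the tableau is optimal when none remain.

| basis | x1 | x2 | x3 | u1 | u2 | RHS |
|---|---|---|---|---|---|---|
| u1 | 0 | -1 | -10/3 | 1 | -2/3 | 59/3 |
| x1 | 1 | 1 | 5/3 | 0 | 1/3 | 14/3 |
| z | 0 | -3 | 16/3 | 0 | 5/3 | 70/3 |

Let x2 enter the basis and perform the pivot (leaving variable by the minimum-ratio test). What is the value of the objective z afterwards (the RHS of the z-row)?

Ratio test on column x2 — row 1: entry -1 ≤ 0; row 2: (14/3)/1 = 14/3. Minimum is 14/3 at row 2 (x1 leaves); pivot element 1.
Pivot on row 2; the z-row RHS becomes 70/3 − (-3)·(14/3) = 112/3.

112/3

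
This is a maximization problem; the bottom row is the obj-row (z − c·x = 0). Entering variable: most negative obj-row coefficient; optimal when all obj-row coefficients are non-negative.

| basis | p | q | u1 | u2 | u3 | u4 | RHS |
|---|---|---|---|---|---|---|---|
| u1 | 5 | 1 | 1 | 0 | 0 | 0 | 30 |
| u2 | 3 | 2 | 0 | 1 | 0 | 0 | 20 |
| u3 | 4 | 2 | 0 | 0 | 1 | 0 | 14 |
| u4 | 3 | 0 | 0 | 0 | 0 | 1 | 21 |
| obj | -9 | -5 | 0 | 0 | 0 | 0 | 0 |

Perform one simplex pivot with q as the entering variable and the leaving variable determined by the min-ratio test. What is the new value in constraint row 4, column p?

3

Ratio test on column q — row 1: 30/1 = 30; row 2: 20/2 = 10; row 3: 14/2 = 7; row 4: entry 0 ≤ 0. Minimum is 7 at row 3 (u3 leaves); pivot element 2.
Divide row 3 by 2; eliminate column q from the other rows.
Row 4 update in column p: 3 − 0·2 = 3.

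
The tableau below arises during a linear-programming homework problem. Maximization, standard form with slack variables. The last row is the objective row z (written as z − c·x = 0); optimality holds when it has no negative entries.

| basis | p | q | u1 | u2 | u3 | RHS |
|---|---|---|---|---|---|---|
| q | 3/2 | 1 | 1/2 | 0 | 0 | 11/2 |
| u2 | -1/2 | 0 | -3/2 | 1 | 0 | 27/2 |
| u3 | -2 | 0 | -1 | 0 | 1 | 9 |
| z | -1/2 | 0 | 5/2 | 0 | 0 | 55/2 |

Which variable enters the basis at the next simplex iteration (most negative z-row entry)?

Negative z-row entries: p: -1/2.
The most negative is -1/2 in column p, so p enters.

p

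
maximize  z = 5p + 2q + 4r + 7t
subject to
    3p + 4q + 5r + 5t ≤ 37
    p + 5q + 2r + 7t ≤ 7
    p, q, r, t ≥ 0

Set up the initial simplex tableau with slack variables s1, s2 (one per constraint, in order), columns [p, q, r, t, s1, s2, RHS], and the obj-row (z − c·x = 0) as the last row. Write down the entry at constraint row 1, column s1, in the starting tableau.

Slack s1 belongs to constraint 1; its column is the unit vector e_1, so the entry in row 1 is 1.

1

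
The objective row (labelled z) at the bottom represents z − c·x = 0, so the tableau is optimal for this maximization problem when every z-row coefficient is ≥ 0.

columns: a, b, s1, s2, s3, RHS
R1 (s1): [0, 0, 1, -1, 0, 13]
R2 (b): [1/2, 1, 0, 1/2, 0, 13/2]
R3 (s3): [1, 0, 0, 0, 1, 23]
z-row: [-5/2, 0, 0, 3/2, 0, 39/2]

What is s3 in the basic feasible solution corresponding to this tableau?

23

s3 is basic (row 3); its value is the RHS of that row, 23.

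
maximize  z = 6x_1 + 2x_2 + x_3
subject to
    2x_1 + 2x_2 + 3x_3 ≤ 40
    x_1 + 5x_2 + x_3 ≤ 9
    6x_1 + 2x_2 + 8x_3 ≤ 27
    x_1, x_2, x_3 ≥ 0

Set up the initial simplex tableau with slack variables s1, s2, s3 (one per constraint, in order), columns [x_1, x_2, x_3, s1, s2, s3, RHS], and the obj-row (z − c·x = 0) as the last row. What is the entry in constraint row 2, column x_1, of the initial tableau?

1

Constraint 2 has coefficient 1 on x_1.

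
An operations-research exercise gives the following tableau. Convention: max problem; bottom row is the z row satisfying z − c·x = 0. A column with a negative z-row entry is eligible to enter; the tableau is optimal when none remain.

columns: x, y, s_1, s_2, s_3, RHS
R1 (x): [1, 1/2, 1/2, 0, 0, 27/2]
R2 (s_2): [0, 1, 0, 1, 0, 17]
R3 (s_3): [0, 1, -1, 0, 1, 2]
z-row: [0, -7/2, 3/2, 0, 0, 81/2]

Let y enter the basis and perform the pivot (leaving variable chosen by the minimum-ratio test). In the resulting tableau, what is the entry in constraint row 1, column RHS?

25/2

Ratio test on column y — row 1: (27/2)/(1/2) = 27; row 2: 17/1 = 17; row 3: 2/1 = 2. Minimum is 2 at row 3 (s_3 leaves); pivot element 1.
Divide row 3 by 1; eliminate column y from the other rows.
Row 1 update in column RHS: 27/2 − (1/2)·2 = 25/2.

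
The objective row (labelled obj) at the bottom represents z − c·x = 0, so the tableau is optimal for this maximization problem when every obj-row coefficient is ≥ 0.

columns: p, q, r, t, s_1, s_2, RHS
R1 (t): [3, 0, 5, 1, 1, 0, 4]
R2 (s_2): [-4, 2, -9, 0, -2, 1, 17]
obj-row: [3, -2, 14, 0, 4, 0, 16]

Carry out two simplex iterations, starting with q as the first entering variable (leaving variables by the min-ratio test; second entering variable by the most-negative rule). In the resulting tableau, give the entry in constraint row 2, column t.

2/3

Ratio test on column q — row 1: entry 0 ≤ 0; row 2: 17/2 = 17/2. Minimum is 17/2 at row 2 (s_2 leaves); pivot element 2.
Divide row 2 by 2; eliminate column q from the other rows.
Second iteration: most negative obj-row entry is -1 in column p, so p enters.
Ratio test on column p — row 1: 4/3 = 4/3; row 2: entry -2 ≤ 0. Minimum is 4/3 at row 1 (t leaves); pivot element 3.
Divide row 1 by 3; eliminate column p from the other rows.
After both pivots, the entry at constraint row 2, column t is 2/3.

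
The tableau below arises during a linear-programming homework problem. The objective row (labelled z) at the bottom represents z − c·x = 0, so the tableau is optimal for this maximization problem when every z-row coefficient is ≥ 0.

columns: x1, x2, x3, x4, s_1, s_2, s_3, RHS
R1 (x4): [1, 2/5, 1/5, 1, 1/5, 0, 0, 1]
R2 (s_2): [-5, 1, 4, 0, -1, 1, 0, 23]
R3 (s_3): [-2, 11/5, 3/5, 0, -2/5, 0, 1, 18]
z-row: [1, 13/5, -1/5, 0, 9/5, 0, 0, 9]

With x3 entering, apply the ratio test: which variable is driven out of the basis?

x4

Column x3 entries and ratios — x4: 1/(1/5) = 5; s_2: 23/4 = 23/4; s_3: 18/(3/5) = 30.
Smallest ratio is 5 in the row of x4, so x4 leaves.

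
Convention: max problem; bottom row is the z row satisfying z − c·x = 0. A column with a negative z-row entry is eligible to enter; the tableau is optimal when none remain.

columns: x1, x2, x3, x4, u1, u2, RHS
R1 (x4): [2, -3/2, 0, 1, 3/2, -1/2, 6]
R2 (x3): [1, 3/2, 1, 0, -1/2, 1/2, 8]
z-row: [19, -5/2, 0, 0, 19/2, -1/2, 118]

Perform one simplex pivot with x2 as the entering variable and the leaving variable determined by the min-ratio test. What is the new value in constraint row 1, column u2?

0

Ratio test on column x2 — row 1: entry -3/2 ≤ 0; row 2: 8/(3/2) = 16/3. Minimum is 16/3 at row 2 (x3 leaves); pivot element 3/2.
Divide row 2 by 3/2; eliminate column x2 from the other rows.
Row 1 update in column u2: -1/2 − (-3/2)·(1/3) = 0.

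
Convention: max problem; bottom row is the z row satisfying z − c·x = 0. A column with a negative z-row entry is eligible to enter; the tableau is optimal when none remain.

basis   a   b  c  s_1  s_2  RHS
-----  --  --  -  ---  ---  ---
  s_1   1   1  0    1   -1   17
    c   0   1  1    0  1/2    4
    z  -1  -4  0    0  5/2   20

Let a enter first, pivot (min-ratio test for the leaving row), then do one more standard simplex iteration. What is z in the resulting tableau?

49

Ratio test on column a — row 1: 17/1 = 17; row 2: entry 0 ≤ 0. Minimum is 17 at row 1 (s_1 leaves); pivot element 1.
Pivot on row 1; the z-row RHS becomes 20 − (-1)·17 = 37.
Next entering variable (most negative z-row entry -3): b.
Ratio test on column b — row 1: 17/1 = 17; row 2: 4/1 = 4. Minimum is 4 at row 2 (c leaves); pivot element 1.
After the second pivot the z-row RHS is 37 − (-3)·4 = 49.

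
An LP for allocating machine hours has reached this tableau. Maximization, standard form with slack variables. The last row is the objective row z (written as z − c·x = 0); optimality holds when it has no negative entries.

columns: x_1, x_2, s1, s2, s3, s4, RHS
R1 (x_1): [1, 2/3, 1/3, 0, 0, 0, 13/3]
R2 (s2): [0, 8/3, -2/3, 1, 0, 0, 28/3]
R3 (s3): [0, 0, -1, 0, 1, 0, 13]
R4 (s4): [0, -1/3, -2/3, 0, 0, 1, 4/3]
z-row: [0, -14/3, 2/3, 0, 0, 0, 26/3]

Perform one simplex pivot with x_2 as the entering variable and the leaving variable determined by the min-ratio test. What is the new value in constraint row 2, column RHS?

Ratio test on column x_2 — row 1: (13/3)/(2/3) = 13/2; row 2: (28/3)/(8/3) = 7/2; row 3: entry 0 ≤ 0; row 4: entry -1/3 ≤ 0. Minimum is 7/2 at row 2 (s2 leaves); pivot element 8/3.
Divide row 2 by 8/3; eliminate column x_2 from the other rows.
In the new row 2, the RHS entry is the old entry divided by the pivot: (28/3)/(8/3) = 7/2.

7/2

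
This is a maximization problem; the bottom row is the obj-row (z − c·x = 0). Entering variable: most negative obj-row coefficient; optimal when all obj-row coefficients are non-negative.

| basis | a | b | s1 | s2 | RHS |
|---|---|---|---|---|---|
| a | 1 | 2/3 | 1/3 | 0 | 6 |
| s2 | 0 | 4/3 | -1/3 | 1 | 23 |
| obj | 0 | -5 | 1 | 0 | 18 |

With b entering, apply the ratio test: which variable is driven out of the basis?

a

Column b entries and ratios — a: 6/(2/3) = 9; s2: 23/(4/3) = 69/4.
Smallest ratio is 9 in the row of a, so a leaves.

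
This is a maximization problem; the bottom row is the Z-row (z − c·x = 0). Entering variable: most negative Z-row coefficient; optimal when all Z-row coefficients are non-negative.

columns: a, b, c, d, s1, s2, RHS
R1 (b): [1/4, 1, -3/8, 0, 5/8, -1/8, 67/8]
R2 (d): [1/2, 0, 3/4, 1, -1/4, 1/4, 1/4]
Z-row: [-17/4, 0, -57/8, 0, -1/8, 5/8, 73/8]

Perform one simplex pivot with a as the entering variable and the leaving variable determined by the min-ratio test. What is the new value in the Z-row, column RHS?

45/4

Ratio test on column a — row 1: (67/8)/(1/4) = 67/2; row 2: (1/4)/(1/2) = 1/2. Minimum is 1/2 at row 2 (d leaves); pivot element 1/2.
Divide row 2 by 1/2; eliminate column a from the other rows.
Z-row update in column RHS: 73/8 − (-17/4)·(1/2) = 45/4.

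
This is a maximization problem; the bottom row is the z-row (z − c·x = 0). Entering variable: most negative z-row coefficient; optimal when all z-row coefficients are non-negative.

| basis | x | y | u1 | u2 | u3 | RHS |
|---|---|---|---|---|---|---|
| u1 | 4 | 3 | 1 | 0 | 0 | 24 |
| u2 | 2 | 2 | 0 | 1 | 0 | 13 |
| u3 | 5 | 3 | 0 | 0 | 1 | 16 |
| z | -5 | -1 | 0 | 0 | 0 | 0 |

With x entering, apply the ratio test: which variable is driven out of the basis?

u3

Column x entries and ratios — u1: 24/4 = 6; u2: 13/2 = 13/2; u3: 16/5 = 16/5.
Smallest ratio is 16/5 in the row of u3, so u3 leaves.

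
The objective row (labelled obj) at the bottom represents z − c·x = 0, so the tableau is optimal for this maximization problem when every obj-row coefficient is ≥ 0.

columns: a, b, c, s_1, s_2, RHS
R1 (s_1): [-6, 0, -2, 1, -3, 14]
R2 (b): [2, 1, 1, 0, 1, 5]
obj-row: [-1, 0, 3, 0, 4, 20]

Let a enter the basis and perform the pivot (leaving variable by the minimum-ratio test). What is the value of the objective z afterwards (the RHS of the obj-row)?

45/2

Ratio test on column a — row 1: entry -6 ≤ 0; row 2: 5/2 = 5/2. Minimum is 5/2 at row 2 (b leaves); pivot element 2.
Pivot on row 2; the obj-row RHS becomes 20 − (-1)·(5/2) = 45/2.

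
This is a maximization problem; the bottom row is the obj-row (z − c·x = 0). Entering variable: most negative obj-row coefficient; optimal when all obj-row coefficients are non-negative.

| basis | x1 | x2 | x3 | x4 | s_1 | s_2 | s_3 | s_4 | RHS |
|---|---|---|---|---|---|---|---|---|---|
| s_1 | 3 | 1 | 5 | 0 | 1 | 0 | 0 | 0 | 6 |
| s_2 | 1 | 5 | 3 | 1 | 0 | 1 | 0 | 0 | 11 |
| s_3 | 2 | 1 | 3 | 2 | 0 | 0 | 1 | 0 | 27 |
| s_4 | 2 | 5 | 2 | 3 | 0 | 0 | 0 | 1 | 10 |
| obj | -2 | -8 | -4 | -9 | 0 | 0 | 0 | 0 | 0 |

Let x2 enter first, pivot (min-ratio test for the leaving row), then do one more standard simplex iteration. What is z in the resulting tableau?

30

Ratio test on column x2 — row 1: 6/1 = 6; row 2: 11/5 = 11/5; row 3: 27/1 = 27; row 4: 10/5 = 2. Minimum is 2 at row 4 (s_4 leaves); pivot element 5.
Pivot on row 4; the obj-row RHS becomes 0 − (-8)·2 = 16.
Next entering variable (most negative obj-row entry -21/5): x4.
Ratio test on column x4 — row 1: entry -3/5 ≤ 0; row 2: entry -2 ≤ 0; row 3: 25/(7/5) = 125/7; row 4: 2/(3/5) = 10/3. Minimum is 10/3 at row 4 (x2 leaves); pivot element 3/5.
After the second pivot the obj-row RHS is 16 − (-21/5)·(10/3) = 30.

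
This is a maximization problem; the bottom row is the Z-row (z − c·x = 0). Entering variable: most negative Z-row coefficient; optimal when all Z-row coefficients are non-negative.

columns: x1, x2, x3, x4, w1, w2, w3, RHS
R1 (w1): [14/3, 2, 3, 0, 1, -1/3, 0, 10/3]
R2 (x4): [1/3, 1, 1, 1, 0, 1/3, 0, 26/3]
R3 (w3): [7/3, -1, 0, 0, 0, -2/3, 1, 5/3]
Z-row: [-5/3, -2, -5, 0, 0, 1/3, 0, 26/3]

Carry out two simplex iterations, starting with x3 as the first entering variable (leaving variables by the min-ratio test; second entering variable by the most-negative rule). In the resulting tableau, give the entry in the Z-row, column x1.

11/2

Ratio test on column x3 — row 1: (10/3)/3 = 10/9; row 2: (26/3)/1 = 26/3; row 3: entry 0 ≤ 0. Minimum is 10/9 at row 1 (w1 leaves); pivot element 3.
Divide row 1 by 3; eliminate column x3 from the other rows.
Second iteration: most negative Z-row entry is -2/9 in column w2, so w2 enters.
Ratio test on column w2 — row 1: entry -1/9 ≤ 0; row 2: (68/9)/(4/9) = 17; row 3: entry -2/3 ≤ 0. Minimum is 17 at row 2 (x4 leaves); pivot element 4/9.
Divide row 2 by 4/9; eliminate column w2 from the other rows.
After both pivots, the entry at the Z-row, column x1 is 11/2.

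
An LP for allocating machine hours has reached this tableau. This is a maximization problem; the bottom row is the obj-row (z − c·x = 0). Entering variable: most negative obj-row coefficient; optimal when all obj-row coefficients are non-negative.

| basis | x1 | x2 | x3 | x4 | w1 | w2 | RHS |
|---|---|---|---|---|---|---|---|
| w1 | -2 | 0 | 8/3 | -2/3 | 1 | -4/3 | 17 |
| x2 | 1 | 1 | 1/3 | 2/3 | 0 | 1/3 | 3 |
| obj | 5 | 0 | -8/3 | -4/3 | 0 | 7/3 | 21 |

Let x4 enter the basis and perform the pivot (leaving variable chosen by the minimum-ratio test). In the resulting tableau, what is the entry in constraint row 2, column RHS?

9/2

Ratio test on column x4 — row 1: entry -2/3 ≤ 0; row 2: 3/(2/3) = 9/2. Minimum is 9/2 at row 2 (x2 leaves); pivot element 2/3.
Divide row 2 by 2/3; eliminate column x4 from the other rows.
In the new row 2, the RHS entry is the old entry divided by the pivot: 3/(2/3) = 9/2.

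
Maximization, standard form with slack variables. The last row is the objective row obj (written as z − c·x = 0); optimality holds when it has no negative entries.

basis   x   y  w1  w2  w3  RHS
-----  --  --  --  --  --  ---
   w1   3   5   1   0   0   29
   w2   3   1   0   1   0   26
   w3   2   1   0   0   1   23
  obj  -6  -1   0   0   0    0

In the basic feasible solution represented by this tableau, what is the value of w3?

23

w3 is basic (row 3); its value is the RHS of that row, 23.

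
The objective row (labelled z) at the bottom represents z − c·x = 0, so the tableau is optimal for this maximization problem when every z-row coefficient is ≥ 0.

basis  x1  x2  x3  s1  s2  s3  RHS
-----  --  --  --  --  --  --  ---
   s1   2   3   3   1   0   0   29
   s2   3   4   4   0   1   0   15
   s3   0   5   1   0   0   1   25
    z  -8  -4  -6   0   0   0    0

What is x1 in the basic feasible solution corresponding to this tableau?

0

x1 is not in the basis, so in the current basic feasible solution x1 = 0.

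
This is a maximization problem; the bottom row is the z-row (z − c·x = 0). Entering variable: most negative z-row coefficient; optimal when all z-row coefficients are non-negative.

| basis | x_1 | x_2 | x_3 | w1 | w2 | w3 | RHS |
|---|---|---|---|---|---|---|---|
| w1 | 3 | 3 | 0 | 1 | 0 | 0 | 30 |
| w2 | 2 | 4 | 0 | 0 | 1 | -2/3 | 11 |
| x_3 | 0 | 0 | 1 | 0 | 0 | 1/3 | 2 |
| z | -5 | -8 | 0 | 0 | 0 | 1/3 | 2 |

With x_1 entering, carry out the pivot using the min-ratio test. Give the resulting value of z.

59/2

Ratio test on column x_1 — row 1: 30/3 = 10; row 2: 11/2 = 11/2; row 3: entry 0 ≤ 0. Minimum is 11/2 at row 2 (w2 leaves); pivot element 2.
Pivot on row 2; the z-row RHS becomes 2 − (-5)·(11/2) = 59/2.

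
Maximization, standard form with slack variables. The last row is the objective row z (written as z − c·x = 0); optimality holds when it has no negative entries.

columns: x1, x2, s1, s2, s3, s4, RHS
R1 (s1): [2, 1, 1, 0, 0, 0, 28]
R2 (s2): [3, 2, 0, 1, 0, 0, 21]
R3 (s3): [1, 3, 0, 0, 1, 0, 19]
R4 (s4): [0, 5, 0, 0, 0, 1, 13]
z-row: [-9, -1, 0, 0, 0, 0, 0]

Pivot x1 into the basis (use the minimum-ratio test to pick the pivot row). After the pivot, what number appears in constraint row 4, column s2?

Ratio test on column x1 — row 1: 28/2 = 14; row 2: 21/3 = 7; row 3: 19/1 = 19; row 4: entry 0 ≤ 0. Minimum is 7 at row 2 (s2 leaves); pivot element 3.
Divide row 2 by 3; eliminate column x1 from the other rows.
Row 4 update in column s2: 0 − 0·(1/3) = 0.

0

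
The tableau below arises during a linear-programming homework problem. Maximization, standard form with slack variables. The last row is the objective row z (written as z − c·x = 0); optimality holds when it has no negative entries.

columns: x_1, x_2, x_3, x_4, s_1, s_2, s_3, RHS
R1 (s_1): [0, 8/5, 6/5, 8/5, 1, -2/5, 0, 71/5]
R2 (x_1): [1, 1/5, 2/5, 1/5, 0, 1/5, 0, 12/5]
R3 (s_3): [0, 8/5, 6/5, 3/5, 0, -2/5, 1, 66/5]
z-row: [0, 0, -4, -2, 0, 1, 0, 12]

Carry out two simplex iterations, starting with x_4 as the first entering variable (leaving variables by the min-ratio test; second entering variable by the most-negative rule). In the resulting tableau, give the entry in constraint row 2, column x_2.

0

Ratio test on column x_4 — row 1: (71/5)/(8/5) = 71/8; row 2: (12/5)/(1/5) = 12; row 3: (66/5)/(3/5) = 22. Minimum is 71/8 at row 1 (s_1 leaves); pivot element 8/5.
Divide row 1 by 8/5; eliminate column x_4 from the other rows.
Second iteration: most negative z-row entry is -5/2 in column x_3, so x_3 enters.
Ratio test on column x_3 — row 1: (71/8)/(3/4) = 71/6; row 2: (5/8)/(1/4) = 5/2; row 3: (63/8)/(3/4) = 21/2. Minimum is 5/2 at row 2 (x_1 leaves); pivot element 1/4.
Divide row 2 by 1/4; eliminate column x_3 from the other rows.
After both pivots, the entry at constraint row 2, column x_2 is 0.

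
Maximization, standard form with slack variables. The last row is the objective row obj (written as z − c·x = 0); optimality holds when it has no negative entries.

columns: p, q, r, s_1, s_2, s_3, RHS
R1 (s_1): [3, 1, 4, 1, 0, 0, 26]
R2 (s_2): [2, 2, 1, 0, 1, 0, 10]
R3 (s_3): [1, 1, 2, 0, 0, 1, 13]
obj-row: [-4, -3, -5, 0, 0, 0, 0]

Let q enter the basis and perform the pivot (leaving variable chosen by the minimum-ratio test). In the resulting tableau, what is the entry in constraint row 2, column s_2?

Ratio test on column q — row 1: 26/1 = 26; row 2: 10/2 = 5; row 3: 13/1 = 13. Minimum is 5 at row 2 (s_2 leaves); pivot element 2.
Divide row 2 by 2; eliminate column q from the other rows.
In the new row 2, the s_2 entry is the old entry divided by the pivot: 1/2 = 1/2.

1/2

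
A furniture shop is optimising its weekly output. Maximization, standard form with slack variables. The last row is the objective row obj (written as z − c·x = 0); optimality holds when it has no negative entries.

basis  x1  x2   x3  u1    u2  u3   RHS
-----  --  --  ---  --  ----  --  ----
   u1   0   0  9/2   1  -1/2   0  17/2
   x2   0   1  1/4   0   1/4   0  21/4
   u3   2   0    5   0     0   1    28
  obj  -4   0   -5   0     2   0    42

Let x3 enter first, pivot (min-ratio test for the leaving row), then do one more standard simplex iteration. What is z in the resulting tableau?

797/9

Ratio test on column x3 — row 1: (17/2)/(9/2) = 17/9; row 2: (21/4)/(1/4) = 21; row 3: 28/5 = 28/5. Minimum is 17/9 at row 1 (u1 leaves); pivot element 9/2.
Pivot on row 1; the obj-row RHS becomes 42 − (-5)·(17/9) = 463/9.
Next entering variable (most negative obj-row entry -4): x1.
Ratio test on column x1 — row 1: entry 0 ≤ 0; row 2: entry 0 ≤ 0; row 3: (167/9)/2 = 167/18. Minimum is 167/18 at row 3 (u3 leaves); pivot element 2.
After the second pivot the obj-row RHS is 463/9 − (-4)·(167/18) = 797/9.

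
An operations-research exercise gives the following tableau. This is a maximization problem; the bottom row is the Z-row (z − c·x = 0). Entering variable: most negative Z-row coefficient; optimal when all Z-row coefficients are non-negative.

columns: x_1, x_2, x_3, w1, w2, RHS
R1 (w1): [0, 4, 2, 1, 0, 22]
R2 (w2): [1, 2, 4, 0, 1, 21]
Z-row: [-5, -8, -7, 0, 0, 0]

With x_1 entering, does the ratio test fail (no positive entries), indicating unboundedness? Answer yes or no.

Column x_1 has positive entries in row(s) 2, so the ratio test bounds it — not unbounded.

no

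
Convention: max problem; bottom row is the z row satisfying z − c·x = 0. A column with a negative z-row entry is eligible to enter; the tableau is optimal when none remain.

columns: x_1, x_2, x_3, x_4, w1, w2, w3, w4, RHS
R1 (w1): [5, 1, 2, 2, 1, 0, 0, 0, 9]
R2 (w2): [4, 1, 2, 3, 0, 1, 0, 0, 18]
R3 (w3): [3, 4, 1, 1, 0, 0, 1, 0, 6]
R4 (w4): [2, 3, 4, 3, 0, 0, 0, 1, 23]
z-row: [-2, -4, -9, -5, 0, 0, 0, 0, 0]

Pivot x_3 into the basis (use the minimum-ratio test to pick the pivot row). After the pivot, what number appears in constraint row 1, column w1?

Ratio test on column x_3 — row 1: 9/2 = 9/2; row 2: 18/2 = 9; row 3: 6/1 = 6; row 4: 23/4 = 23/4. Minimum is 9/2 at row 1 (w1 leaves); pivot element 2.
Divide row 1 by 2; eliminate column x_3 from the other rows.
In the new row 1, the w1 entry is the old entry divided by the pivot: 1/2 = 1/2.

1/2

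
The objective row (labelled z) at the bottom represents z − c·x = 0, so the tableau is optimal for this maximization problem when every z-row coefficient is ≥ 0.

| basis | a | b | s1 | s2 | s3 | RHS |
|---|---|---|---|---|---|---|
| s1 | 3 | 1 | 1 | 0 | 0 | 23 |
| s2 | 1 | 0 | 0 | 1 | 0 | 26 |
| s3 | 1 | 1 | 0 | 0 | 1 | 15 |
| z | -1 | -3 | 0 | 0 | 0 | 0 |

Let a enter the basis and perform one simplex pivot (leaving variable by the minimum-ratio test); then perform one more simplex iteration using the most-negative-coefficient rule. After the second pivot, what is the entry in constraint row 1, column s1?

1/2

Ratio test on column a — row 1: 23/3 = 23/3; row 2: 26/1 = 26; row 3: 15/1 = 15. Minimum is 23/3 at row 1 (s1 leaves); pivot element 3.
Divide row 1 by 3; eliminate column a from the other rows.
Second iteration: most negative z-row entry is -8/3 in column b, so b enters.
Ratio test on column b — row 1: (23/3)/(1/3) = 23; row 2: entry -1/3 ≤ 0; row 3: (22/3)/(2/3) = 11. Minimum is 11 at row 3 (s3 leaves); pivot element 2/3.
Divide row 3 by 2/3; eliminate column b from the other rows.
After both pivots, the entry at constraint row 1, column s1 is 1/2.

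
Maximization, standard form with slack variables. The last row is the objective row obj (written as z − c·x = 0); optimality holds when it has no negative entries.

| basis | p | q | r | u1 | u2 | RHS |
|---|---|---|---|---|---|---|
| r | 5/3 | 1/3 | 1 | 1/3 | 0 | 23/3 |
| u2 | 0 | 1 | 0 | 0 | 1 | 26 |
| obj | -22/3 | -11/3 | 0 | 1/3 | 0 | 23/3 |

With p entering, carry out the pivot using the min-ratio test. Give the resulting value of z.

207/5

Ratio test on column p — row 1: (23/3)/(5/3) = 23/5; row 2: entry 0 ≤ 0. Minimum is 23/5 at row 1 (r leaves); pivot element 5/3.
Pivot on row 1; the obj-row RHS becomes 23/3 − (-22/3)·(23/5) = 207/5.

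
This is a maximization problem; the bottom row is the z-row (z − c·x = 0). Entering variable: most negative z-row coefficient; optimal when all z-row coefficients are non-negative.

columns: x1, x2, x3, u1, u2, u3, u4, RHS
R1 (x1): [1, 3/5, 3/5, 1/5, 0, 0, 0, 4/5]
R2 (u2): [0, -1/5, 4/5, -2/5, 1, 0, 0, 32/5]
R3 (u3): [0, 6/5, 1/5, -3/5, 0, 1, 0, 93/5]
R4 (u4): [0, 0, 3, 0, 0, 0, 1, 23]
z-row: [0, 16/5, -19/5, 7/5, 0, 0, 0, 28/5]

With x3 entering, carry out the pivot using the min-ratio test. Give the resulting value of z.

Ratio test on column x3 — row 1: (4/5)/(3/5) = 4/3; row 2: (32/5)/(4/5) = 8; row 3: (93/5)/(1/5) = 93; row 4: 23/3 = 23/3. Minimum is 4/3 at row 1 (x1 leaves); pivot element 3/5.
Pivot on row 1; the z-row RHS becomes 28/5 − (-19/5)·(4/3) = 32/3.

32/3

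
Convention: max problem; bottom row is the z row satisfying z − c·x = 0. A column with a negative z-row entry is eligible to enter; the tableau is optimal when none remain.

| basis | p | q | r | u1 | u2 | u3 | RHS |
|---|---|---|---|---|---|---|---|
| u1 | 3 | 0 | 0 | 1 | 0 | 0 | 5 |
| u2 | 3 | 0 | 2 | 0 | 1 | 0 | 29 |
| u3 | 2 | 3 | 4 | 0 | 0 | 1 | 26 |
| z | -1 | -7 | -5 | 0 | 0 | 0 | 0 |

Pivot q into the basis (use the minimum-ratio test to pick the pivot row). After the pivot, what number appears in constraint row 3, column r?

Ratio test on column q — row 1: entry 0 ≤ 0; row 2: entry 0 ≤ 0; row 3: 26/3 = 26/3. Minimum is 26/3 at row 3 (u3 leaves); pivot element 3.
Divide row 3 by 3; eliminate column q from the other rows.
In the new row 3, the r entry is the old entry divided by the pivot: 4/3 = 4/3.

4/3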